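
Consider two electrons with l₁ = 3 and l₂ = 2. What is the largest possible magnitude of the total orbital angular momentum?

Angular momentum addition gives L = |l₁ − l₂|, …, l₁ + l₂.
Allowed values: L = 1, 2, 3, 4, 5.
The largest magnitude corresponds to L = 5: |L_tot| = ℏ√(5·6) = √30 ℏ.

|L_tot|_max = √30 ℏ ≈ 5.477ℏ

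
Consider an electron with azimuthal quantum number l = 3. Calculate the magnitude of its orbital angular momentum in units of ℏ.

|L| = 2√3 ℏ ≈ 3.464ℏ

|L| = ℏ√(l(l+1)) = ℏ√(3·4) = 2√3 ℏ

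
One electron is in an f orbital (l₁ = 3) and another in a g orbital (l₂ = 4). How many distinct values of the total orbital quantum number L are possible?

The total orbital quantum number L ranges from |l₁ − l₂| to l₁ + l₂ in integer steps.
L ∈ {1, 2, 3, 4, 5, 6, 7}.
That is 7 values.

7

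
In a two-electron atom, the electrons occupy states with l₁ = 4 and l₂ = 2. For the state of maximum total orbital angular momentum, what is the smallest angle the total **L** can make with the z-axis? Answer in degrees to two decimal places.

The total orbital quantum number L ranges from |l₁ − l₂| to l₁ + l₂ in integer steps.
L ∈ {2, 3, 4, 5, 6}.
The maximum is L = 6, with |L_tot| = ℏ√(6·7) = √42 ℏ.
The minimum angle with z is arccos(6/√42) ≈ 22.21°.

θ_min ≈ 22.21°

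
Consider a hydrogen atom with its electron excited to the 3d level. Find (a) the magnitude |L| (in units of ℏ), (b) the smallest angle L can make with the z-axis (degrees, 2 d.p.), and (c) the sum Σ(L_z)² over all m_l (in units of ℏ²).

The 3d level has l = 2.
|L| = ℏ√(2·3) = √6 ℏ ≈ 2.449ℏ.
cos θ_min = 2/√6, so θ_min ≈ 35.26°.
Σ m_l² = 10, so Σ(L_z)² = 10 ℏ².

|L| = √6 ℏ ≈ 2.449ℏ; θ_min ≈ 35.26°; Σ(L_z)² = 10 ℏ²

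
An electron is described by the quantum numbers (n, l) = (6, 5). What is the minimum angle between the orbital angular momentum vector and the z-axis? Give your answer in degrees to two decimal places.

|L| = √(l(l+1)) ℏ = √30 ℏ.
The smallest angle corresponds to the largest L_z, i.e. m_l = l = 5, giving L_z = 5ℏ.
cos θ_min = 5/√30, so θ_min ≈ 24.09°.

θ_min ≈ 24.09°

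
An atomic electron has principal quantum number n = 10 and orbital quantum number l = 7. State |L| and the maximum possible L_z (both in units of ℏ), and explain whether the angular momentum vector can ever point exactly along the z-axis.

No: L_z,max = 7ℏ < |L| = 2√14 ℏ ≈ 7.483ℏ

|L| = 2√14 ℏ ≈ 7.4833ℏ, while L_z,max = lℏ = 7ℏ.
Since |L| > L_z,max, the vector can never point exactly along z; the closest it comes is θ_min = arccos(7/√56) ≈ 20.7°.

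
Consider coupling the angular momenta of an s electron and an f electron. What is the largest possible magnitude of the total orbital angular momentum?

|L_tot|_max = 2√3 ℏ ≈ 3.464ℏ

By the triangle rule, |l₁ − l₂| ≤ L ≤ l₁ + l₂.
So L can be 3.
The largest magnitude corresponds to L = 3: |L_tot| = ℏ√(3·4) = 2√3 ℏ.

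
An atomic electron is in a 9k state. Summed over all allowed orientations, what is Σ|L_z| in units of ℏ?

Σ|L_z| = 56 ℏ

The 9k subshell has l = 7.
m_l ∈ {-7, -6, -5, -4, -3, -2, -1, 0, 1, 2, 3, 4, 5, 6, 7}.
Σ|m_l| = l(l+1) = 56.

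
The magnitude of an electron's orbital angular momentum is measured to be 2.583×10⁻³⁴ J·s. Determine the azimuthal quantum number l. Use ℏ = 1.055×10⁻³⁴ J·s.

l = 2

Dividing by ℏ: |L|/ℏ ≈ 2.448.
l(l+1) ≈ 2.448² ≈ 5.99, so l = 2.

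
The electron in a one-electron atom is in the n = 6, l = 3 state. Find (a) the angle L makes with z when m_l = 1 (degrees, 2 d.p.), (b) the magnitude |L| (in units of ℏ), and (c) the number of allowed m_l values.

For m_l = 1: cos θ = 1/√12, θ ≈ 73.22°.
|L| = ℏ√(3·4) = 2√3 ℏ ≈ 3.464ℏ.
There are 2l+1 = 7 values of m_l.

θ(m_l=1) ≈ 73.22°; |L| = 2√3 ℏ ≈ 3.464ℏ; 7 values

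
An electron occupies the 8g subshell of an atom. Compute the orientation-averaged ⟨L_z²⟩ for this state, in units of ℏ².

The 8g subshell has l = 4.
m_l runs from −4 to 4, i.e. {-4, -3, -2, -1, 0, 1, 2, 3, 4}.
⟨L_z²⟩ = ℏ²·l(l+1)/3 = 6.667ℏ².

⟨L_z²⟩ = 6.667 ℏ²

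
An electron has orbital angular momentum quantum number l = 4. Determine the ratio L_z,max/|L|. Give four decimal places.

L_z,max/|L| = 0.8944

|L| = 2√5 ℏ ≈ 4.4721ℏ, while L_z,max = lℏ = 4ℏ.
L_z,max/|L| = 4/√20 = 0.8944.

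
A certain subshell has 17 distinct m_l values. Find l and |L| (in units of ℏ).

Since there are 2l+1 = 17 values of m_l, l = 8.
Then |L| = √(l(l+1)) ℏ = 6√2 ℏ.

l = 8, |L| = 6√2 ℏ ≈ 8.485ℏ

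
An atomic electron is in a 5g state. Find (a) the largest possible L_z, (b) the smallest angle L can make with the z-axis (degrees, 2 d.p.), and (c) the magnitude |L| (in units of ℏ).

L_z,max = 4ℏ; θ_min ≈ 26.57°; |L| = 2√5 ℏ ≈ 4.472ℏ

5g means n = 5, l = 4.
L_z,max = lℏ = 4ℏ.
cos θ_min = 4/√20, so θ_min ≈ 26.57°.
|L| = ℏ√(4·5) = 2√5 ℏ ≈ 4.472ℏ.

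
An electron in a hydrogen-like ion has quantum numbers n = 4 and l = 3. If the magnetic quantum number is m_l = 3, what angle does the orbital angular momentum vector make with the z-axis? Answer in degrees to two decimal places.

θ ≈ 30.00°

|L| = √(l(l+1)) ℏ = 2√3 ℏ.
L_z = m_l ℏ = 3ℏ.
cos θ = L_z/|L| = 3/√12, so θ ≈ 30.00°.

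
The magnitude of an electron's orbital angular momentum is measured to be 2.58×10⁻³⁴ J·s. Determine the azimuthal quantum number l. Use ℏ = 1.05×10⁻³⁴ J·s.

In units of ℏ, |L| ≈ 2.457.
(|L|/ℏ)² = l(l+1) ≈ 6.04 ⇒ l = 2.

l = 2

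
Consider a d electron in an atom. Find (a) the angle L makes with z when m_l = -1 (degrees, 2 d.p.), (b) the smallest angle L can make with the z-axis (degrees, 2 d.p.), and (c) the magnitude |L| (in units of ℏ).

θ(m_l=-1) ≈ 114.09°; θ_min ≈ 35.26°; |L| = √6 ℏ ≈ 2.449ℏ

The letter d corresponds to l = 2.
For m_l = -1: cos θ = -1/√6, θ ≈ 114.09°.
cos θ_min = 2/√6, so θ_min ≈ 35.26°.
|L| = ℏ√(2·3) = √6 ℏ ≈ 2.449ℏ.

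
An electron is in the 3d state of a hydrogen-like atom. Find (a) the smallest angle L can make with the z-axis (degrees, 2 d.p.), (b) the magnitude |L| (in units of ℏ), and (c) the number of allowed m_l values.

For 3d, l = 2.
cos θ_min = 2/√6, so θ_min ≈ 35.26°.
|L| = ℏ√(2·3) = √6 ℏ ≈ 2.449ℏ.
There are 2l+1 = 5 values of m_l.

θ_min ≈ 35.26°; |L| = √6 ℏ ≈ 2.449ℏ; 5 values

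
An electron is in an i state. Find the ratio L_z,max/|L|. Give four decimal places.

An i state has l = 6.
|L| = √42 ℏ ≈ 6.4807ℏ, while L_z,max = lℏ = 6ℏ.
L_z,max/|L| = 6/√42 = 0.9258.

L_z,max/|L| = 0.9258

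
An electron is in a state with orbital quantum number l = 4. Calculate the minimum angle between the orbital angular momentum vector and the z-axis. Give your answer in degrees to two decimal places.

|L| = √(l(l+1)) ℏ = 2√5 ℏ.
The smallest angle corresponds to the largest L_z, i.e. m_l = l = 4, giving L_z = 4ℏ.
cos θ_min = 4/√20, so θ_min ≈ 26.57°.

θ_min ≈ 26.57°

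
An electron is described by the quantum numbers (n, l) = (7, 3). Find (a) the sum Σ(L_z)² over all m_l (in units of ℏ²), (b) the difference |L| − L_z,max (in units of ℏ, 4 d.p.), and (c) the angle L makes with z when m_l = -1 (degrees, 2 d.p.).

Σ(L_z)² = 28 ℏ²; |L|−L_z,max ≈ 0.4641ℏ; θ(m_l=-1) ≈ 106.78°

Σ m_l² = 28, so Σ(L_z)² = 28 ℏ².
|L| − L_z,max = (2√3 − 3)ℏ ≈ 0.4641ℏ.
For m_l = -1: cos θ = -1/√12, θ ≈ 106.78°.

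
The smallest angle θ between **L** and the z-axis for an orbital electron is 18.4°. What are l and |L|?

cos θ_min = l/√(l(l+1)) = √(l/(l+1)), so l/(l+1) = cos²(18.4°) = 0.9004.
l = cos²θ/sin²θ ≈ 9.
Then |L| = ℏ√(9·10) = 3√10 ℏ.

l = 9, |L| = 3√10 ℏ ≈ 9.487ℏ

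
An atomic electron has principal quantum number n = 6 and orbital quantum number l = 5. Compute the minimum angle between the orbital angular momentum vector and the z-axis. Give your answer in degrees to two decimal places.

θ_min ≈ 24.09°

|L| = √(l(l+1)) ℏ = √30 ℏ.
The smallest angle corresponds to the largest L_z, i.e. m_l = l = 5, giving L_z = 5ℏ.
cos θ_min = 5/√30, so θ_min ≈ 24.09°.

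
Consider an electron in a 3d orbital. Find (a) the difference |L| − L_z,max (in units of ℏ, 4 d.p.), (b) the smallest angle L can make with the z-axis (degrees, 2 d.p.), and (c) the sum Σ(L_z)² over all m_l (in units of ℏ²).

|L|−L_z,max ≈ 0.4495ℏ; θ_min ≈ 35.26°; Σ(L_z)² = 10 ℏ²

For 3d, l = 2.
|L| − L_z,max = (√6 − 2)ℏ ≈ 0.4495ℏ.
cos θ_min = 2/√6, so θ_min ≈ 35.26°.
Σ m_l² = 10, so Σ(L_z)² = 10 ℏ².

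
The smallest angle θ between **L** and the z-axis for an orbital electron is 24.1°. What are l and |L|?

cos θ_min = l/√(l(l+1)) = √(l/(l+1)), so l/(l+1) = cos²(24.1°) = 0.8333.
Thus l = 0.8333/(1 − 0.8333) ≈ 5.
Then |L| = ℏ√(5·6) = √30 ℏ.

l = 5, |L| = √30 ℏ ≈ 5.477ℏ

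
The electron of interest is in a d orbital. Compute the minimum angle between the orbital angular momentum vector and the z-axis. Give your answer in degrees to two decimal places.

D corresponds to l = 2.
|L| = ℏ√(l(l+1)) = √6 ℏ.
The smallest angle corresponds to the largest L_z, i.e. m_l = l = 2, giving L_z = 2ℏ.
cos θ_min = 2/√6, so θ_min ≈ 35.26°.

θ_min ≈ 35.26°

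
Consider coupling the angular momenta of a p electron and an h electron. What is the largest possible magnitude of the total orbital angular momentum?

|L_tot|_max = √42 ℏ ≈ 6.481ℏ

The total orbital quantum number L ranges from |l₁ − l₂| to l₁ + l₂ in integer steps.
Allowed values: L = 4, 5, 6.
The largest magnitude corresponds to L = 6: |L_tot| = ℏ√(6·7) = √42 ℏ.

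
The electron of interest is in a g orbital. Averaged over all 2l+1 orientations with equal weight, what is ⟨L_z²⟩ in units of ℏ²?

A g state has l = 4.
m_l runs from −4 to 4, i.e. {-4, -3, -2, -1, 0, 1, 2, 3, 4}.
Average of L_z² over 9 states: 60/9 ℏ² = 6.667 ℏ².

⟨L_z²⟩ = 6.667 ℏ²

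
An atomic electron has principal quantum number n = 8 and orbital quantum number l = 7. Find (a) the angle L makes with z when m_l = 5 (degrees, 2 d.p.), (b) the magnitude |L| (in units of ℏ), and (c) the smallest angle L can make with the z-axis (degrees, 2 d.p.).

For m_l = 5: cos θ = 5/√56, θ ≈ 48.08°.
|L| = ℏ√(7·8) = 2√14 ℏ ≈ 7.483ℏ.
cos θ_min = 7/√56, so θ_min ≈ 20.70°.

θ(m_l=5) ≈ 48.08°; |L| = 2√14 ℏ ≈ 7.483ℏ; θ_min ≈ 20.70°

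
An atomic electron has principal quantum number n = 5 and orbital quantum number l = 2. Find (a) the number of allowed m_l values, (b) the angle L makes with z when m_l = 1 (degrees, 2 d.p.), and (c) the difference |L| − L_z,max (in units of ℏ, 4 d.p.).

5 values; θ(m_l=1) ≈ 65.91°; |L|−L_z,max ≈ 0.4495ℏ

There are 2l+1 = 5 values of m_l.
For m_l = 1: cos θ = 1/√6, θ ≈ 65.91°.
|L| − L_z,max = (√6 − 2)ℏ ≈ 0.4495ℏ.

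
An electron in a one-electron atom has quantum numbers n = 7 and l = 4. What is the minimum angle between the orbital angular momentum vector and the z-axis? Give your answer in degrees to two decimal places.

θ_min ≈ 26.57°

|L| = ℏ√(l(l+1)) = 2√5 ℏ.
The smallest angle corresponds to the largest L_z, i.e. m_l = l = 4, giving L_z = 4ℏ.
cos θ_min = 4/√20, so θ_min ≈ 26.57°.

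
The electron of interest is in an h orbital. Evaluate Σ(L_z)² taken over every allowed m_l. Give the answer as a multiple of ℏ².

Σ(L_z)² = 110 ℏ²

For an h orbital, l = 5.
m_l runs from −5 to 5, i.e. {-5, -4, -3, -2, -1, 0, 1, 2, 3, 4, 5}.
Summing m² from −5 to 5: Σ m_l² = 110.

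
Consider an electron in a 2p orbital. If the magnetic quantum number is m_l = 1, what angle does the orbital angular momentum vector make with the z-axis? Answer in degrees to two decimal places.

θ ≈ 45.00°

2p means n = 2, l = 1.
|L|² = l(l+1)ℏ² = 2ℏ², so |L| = √2 ℏ.
L_z = m_l ℏ = 1ℏ.
cos θ = L_z/|L| = 1/√2, so θ ≈ 45.00°.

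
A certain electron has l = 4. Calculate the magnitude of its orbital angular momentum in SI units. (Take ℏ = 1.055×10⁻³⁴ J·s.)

|L| = 4.718×10⁻³⁴ J·s

|L| = ℏ√(l(l+1)) = ℏ√(4·5) = 2√5 ℏ
Numerically, |L| = 4.472 × (1.055×10⁻³⁴ J·s) = 4.718×10⁻³⁴ J·s.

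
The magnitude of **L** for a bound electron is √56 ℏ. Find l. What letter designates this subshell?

l = 7 (k orbital)

Since |L|² = l(l+1)ℏ², l(l+1) = 56.
Solving: l = 7.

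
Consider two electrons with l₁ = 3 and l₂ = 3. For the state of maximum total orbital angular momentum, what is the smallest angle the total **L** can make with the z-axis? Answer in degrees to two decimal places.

θ_min ≈ 22.21°

Angular momentum addition gives L = |l₁ − l₂|, …, l₁ + l₂.
Allowed values: L = 0, 1, 2, 3, 4, 5, 6.
The maximum is L = 6, with |L_tot| = ℏ√(6·7) = √42 ℏ.
The minimum angle with z is arccos(6/√42) ≈ 22.21°.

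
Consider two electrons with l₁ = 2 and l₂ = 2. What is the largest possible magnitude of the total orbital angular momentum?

L runs from |2 − 2| = 0 to 2 + 2 = 4.
So L can be 0, 1, 2, 3, 4.
The largest magnitude corresponds to L = 4: |L_tot| = ℏ√(4·5) = 2√5 ℏ.

|L_tot|_max = 2√5 ℏ ≈ 4.472ℏ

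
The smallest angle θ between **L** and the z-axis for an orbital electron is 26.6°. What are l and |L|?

l = 4, |L| = 2√5 ℏ ≈ 4.472ℏ

At minimum angle, m_l = l, so cos θ = l/√(l(l+1)); cos²θ = l/(l+1) = 0.7995.
Solving: l = 4.
Then |L| = ℏ√(4·5) = 2√5 ℏ.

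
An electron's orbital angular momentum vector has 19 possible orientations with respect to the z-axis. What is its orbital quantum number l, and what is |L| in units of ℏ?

l = 9, |L| = 3√10 ℏ ≈ 9.487ℏ

Since there are 2l+1 = 19 values of m_l, l = 9.
|L| = ℏ√(l(l+1)) = ℏ√(9·10) = 3√10 ℏ.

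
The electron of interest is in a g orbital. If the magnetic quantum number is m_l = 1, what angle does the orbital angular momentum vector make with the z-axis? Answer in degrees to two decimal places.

θ ≈ 77.08°

G corresponds to l = 4.
|L| = √(l(l+1)) ℏ = 2√5 ℏ.
L_z = m_l ℏ = 1ℏ.
cos θ = L_z/|L| = 1/√20, so θ ≈ 77.08°.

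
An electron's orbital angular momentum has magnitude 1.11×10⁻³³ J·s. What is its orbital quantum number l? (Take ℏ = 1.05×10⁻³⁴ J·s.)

In units of ℏ, |L| ≈ 10.571.
(|L|/ℏ)² = l(l+1) ≈ 111.76 ⇒ l = 10.

l = 10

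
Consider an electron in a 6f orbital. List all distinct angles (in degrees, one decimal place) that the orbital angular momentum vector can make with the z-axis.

The 6f subshell has l = 3.
|L|² = l(l+1)ℏ² = 12ℏ², so |L| = 2√3 ℏ.
cos θ = m_l/√12 for each m_l ∈ {-3, -2, -1, 0, 1, 2, 3}.

θ ∈ {30.0°, 54.7°, 73.2°, 90.0°, 106.8°, 125.3°, 150.0°}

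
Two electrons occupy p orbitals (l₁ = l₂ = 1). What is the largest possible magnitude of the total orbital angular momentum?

By the triangle rule, |l₁ − l₂| ≤ L ≤ l₁ + l₂.
So L can be 0, 1, 2.
The largest magnitude corresponds to L = 2: |L_tot| = ℏ√(2·3) = √6 ℏ.

|L_tot|_max = √6 ℏ ≈ 2.449ℏ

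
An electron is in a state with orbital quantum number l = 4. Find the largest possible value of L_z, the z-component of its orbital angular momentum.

L_z,max = 4ℏ

L_z = m_l ℏ with m_l ∈ {−4, …, 4}; the maximum is m_l = 4.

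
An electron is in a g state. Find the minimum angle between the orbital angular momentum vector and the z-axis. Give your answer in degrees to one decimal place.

θ_min ≈ 26.6°

The letter g corresponds to l = 4.
|L|² = l(l+1)ℏ² = 20ℏ², so |L| = 2√5 ℏ.
The smallest angle corresponds to the largest L_z, i.e. m_l = l = 4, giving L_z = 4ℏ.
cos θ_min = 4/√20, so θ_min ≈ 26.6°.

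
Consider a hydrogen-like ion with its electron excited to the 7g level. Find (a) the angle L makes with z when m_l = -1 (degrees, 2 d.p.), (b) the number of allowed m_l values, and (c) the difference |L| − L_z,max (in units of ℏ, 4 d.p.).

θ(m_l=-1) ≈ 102.92°; 9 values; |L|−L_z,max ≈ 0.4721ℏ

The 7g level has l = 4.
For m_l = -1: cos θ = -1/√20, θ ≈ 102.92°.
There are 2l+1 = 9 values of m_l.
|L| − L_z,max = (2√5 − 4)ℏ ≈ 0.4721ℏ.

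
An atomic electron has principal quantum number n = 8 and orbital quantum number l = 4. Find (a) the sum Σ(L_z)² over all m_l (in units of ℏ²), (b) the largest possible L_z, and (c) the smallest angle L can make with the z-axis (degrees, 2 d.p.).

Σ(L_z)² = 60 ℏ²; L_z,max = 4ℏ; θ_min ≈ 26.57°

Σ m_l² = 60, so Σ(L_z)² = 60 ℏ².
L_z,max = lℏ = 4ℏ.
cos θ_min = 4/√20, so θ_min ≈ 26.57°.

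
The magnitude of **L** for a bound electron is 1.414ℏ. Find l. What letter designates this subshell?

l = 1 (p orbital)

(|L|/ℏ)² = l(l+1) = 2.
The positive root is l = 1.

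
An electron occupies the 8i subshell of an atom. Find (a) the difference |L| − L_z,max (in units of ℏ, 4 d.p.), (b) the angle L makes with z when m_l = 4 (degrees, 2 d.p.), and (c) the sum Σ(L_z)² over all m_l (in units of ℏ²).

8i means n = 8, l = 6.
|L| − L_z,max = (√42 − 6)ℏ ≈ 0.4807ℏ.
For m_l = 4: cos θ = 4/√42, θ ≈ 51.89°.
Σ m_l² = 182, so Σ(L_z)² = 182 ℏ².

|L|−L_z,max ≈ 0.4807ℏ; θ(m_l=4) ≈ 51.89°; Σ(L_z)² = 182 ℏ²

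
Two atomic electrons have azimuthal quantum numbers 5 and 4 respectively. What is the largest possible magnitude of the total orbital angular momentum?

The total orbital quantum number L ranges from |l₁ − l₂| to l₁ + l₂ in integer steps.
L ∈ {1, 2, 3, 4, 5, 6, 7, 8, 9}.
The largest magnitude corresponds to L = 9: |L_tot| = ℏ√(9·10) = 3√10 ℏ.

|L_tot|_max = 3√10 ℏ ≈ 9.487ℏ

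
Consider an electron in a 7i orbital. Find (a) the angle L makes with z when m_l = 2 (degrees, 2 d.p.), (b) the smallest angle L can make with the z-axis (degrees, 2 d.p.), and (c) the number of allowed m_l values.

θ(m_l=2) ≈ 72.02°; θ_min ≈ 22.21°; 13 values

For 7i, l = 6.
For m_l = 2: cos θ = 2/√42, θ ≈ 72.02°.
cos θ_min = 6/√42, so θ_min ≈ 22.21°.
There are 2l+1 = 13 values of m_l.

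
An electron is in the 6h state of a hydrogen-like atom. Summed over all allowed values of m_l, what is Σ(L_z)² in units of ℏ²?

Σ(L_z)² = 110 ℏ²

For 6h, l = 5.
m_l ∈ {-5, -4, -3, -2, -1, 0, 1, 2, 3, 4, 5}.
Σ m_l² = 2·(1 + 4 + 9 + 16 + 25) = 110.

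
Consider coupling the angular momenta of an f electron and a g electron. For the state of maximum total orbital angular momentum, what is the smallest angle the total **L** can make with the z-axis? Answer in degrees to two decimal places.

θ_min ≈ 20.70°

By the triangle rule, |l₁ − l₂| ≤ L ≤ l₁ + l₂.
L ∈ {1, 2, 3, 4, 5, 6, 7}.
The maximum is L = 7, with |L_tot| = ℏ√(7·8) = 2√14 ℏ.
The minimum angle with z is arccos(7/√56) ≈ 20.70°.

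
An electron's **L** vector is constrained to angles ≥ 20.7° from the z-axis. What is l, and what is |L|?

l = 7, |L| = 2√14 ℏ ≈ 7.483ℏ

cos²θ_min = l/(l+1) = 0.8751.
Thus l = 0.8751/(1 − 0.8751) ≈ 7.
Then |L| = ℏ√(7·8) = 2√14 ℏ.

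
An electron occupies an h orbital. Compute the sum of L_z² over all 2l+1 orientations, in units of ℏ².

The letter h corresponds to l = 5.
m_l ∈ {-5, -4, -3, -2, -1, 0, 1, 2, 3, 4, 5}.
Σ m_l² = l(l+1)(2l+1)/3 = 5·6·11/3 = 110.

Σ(L_z)² = 110 ℏ²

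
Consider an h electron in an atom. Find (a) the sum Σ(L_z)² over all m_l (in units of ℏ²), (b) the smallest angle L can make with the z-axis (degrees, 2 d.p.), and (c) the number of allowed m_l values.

An h state has l = 5.
Σ m_l² = 110, so Σ(L_z)² = 110 ℏ².
cos θ_min = 5/√30, so θ_min ≈ 24.09°.
There are 2l+1 = 11 values of m_l.

Σ(L_z)² = 110 ℏ²; θ_min ≈ 24.09°; 11 values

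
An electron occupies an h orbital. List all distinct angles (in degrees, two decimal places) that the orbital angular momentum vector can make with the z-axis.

θ ∈ {24.09°, 43.09°, 56.79°, 68.58°, 79.48°, 90.00°, 100.52°, 111.42°, 123.21°, 136.91°, 155.91°}

For an h orbital, l = 5.
|L|² = l(l+1)ℏ² = 30ℏ², so |L| = √30 ℏ.
cos θ = m_l/√30 for each m_l ∈ {-5, -4, -3, -2, -1, 0, 1, 2, 3, 4, 5}.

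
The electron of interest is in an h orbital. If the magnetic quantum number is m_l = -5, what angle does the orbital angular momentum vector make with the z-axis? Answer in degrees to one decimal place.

An h state has l = 5.
|L|² = l(l+1)ℏ² = 30ℏ², so |L| = √30 ℏ.
L_z = m_l ℏ = −5ℏ.
cos θ = L_z/|L| = -5/√30, so θ ≈ 155.9°.

θ ≈ 155.9°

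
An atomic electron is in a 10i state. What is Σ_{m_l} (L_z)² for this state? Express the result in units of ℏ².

For 10i, l = 6.
The allowed m_l values are -6, -5, -4, -3, -2, -1, 0, 1, 2, 3, 4, 5, 6.
Σ m_l² = 2·(1 + 4 + 9 + 16 + 25 + 36) = 182.

Σ(L_z)² = 182 ℏ²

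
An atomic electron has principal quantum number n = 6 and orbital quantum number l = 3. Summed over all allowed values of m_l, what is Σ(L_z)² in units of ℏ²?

Σ(L_z)² = 28 ℏ²

The allowed m_l values are -3, -2, -1, 0, 1, 2, 3.
Summing m² from −3 to 3: Σ m_l² = 28.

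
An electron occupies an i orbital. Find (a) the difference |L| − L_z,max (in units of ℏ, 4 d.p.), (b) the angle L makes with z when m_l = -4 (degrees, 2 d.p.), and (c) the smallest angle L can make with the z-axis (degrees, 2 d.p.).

For an i orbital, l = 6.
|L| − L_z,max = (√42 − 6)ℏ ≈ 0.4807ℏ.
For m_l = -4: cos θ = -4/√42, θ ≈ 128.11°.
cos θ_min = 6/√42, so θ_min ≈ 22.21°.

|L|−L_z,max ≈ 0.4807ℏ; θ(m_l=-4) ≈ 128.11°; θ_min ≈ 22.21°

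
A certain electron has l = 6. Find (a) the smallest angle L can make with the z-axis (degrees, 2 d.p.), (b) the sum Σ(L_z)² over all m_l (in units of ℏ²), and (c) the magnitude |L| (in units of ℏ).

θ_min ≈ 22.21°; Σ(L_z)² = 182 ℏ²; |L| = √42 ℏ ≈ 6.481ℏ

cos θ_min = 6/√42, so θ_min ≈ 22.21°.
Σ m_l² = 182, so Σ(L_z)² = 182 ℏ².
|L| = ℏ√(6·7) = √42 ℏ ≈ 6.481ℏ.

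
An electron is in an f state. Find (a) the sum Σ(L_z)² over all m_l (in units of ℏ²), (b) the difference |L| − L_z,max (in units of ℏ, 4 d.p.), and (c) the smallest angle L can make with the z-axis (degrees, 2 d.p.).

Σ(L_z)² = 28 ℏ²; |L|−L_z,max ≈ 0.4641ℏ; θ_min ≈ 30.00°

An f state has l = 3.
Σ m_l² = 28, so Σ(L_z)² = 28 ℏ².
|L| − L_z,max = (2√3 − 3)ℏ ≈ 0.4641ℏ.
cos θ_min = 3/√12, so θ_min ≈ 30.00°.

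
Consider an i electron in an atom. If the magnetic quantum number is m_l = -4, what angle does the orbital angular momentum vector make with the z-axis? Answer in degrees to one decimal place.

θ ≈ 128.1°

The letter i corresponds to l = 6.
|L| = √(l(l+1)) ℏ = √42 ℏ.
L_z = m_l ℏ = −4ℏ.
cos θ = L_z/|L| = -4/√42, so θ ≈ 128.1°.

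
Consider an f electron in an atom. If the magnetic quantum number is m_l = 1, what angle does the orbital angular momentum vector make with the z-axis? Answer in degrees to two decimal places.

For an f orbital, l = 3.
|L| = √(l(l+1)) ℏ = 2√3 ℏ.
L_z = m_l ℏ = 1ℏ.
cos θ = L_z/|L| = 1/√12, so θ ≈ 73.22°.

θ ≈ 73.22°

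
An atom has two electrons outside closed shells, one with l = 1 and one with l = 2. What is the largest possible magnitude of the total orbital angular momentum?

|L_tot|_max = 2√3 ℏ ≈ 3.464ℏ

Angular momentum addition gives L = |l₁ − l₂|, …, l₁ + l₂.
Allowed values: L = 1, 2, 3.
The largest magnitude corresponds to L = 3: |L_tot| = ℏ√(3·4) = 2√3 ℏ.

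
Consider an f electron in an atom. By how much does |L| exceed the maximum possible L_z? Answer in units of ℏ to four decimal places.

For an f orbital, l = 3.
|L| = 2√3 ℏ ≈ 3.4641ℏ, while L_z,max = lℏ = 3ℏ.
The difference is (2√3 − 3)ℏ ≈ 0.4641ℏ.

|L| − L_z,max ≈ 0.4641ℏ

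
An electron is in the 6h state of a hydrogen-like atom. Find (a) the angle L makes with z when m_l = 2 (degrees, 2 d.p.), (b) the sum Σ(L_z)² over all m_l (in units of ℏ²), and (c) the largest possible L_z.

For 6h, l = 5.
For m_l = 2: cos θ = 2/√30, θ ≈ 68.58°.
Σ m_l² = 110, so Σ(L_z)² = 110 ℏ².
L_z,max = lℏ = 5ℏ.

θ(m_l=2) ≈ 68.58°; Σ(L_z)² = 110 ℏ²; L_z,max = 5ℏ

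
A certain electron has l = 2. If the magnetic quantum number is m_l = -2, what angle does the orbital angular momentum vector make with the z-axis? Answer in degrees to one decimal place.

|L| = √(l(l+1)) ℏ = √6 ℏ.
L_z = m_l ℏ = −2ℏ.
cos θ = L_z/|L| = -2/√6, so θ ≈ 144.7°.

θ ≈ 144.7°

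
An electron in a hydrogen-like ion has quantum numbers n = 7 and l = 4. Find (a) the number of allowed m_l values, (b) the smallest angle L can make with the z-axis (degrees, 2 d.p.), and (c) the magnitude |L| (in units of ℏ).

There are 2l+1 = 9 values of m_l.
cos θ_min = 4/√20, so θ_min ≈ 26.57°.
|L| = ℏ√(4·5) = 2√5 ℏ ≈ 4.472ℏ.

9 values; θ_min ≈ 26.57°; |L| = 2√5 ℏ ≈ 4.472ℏ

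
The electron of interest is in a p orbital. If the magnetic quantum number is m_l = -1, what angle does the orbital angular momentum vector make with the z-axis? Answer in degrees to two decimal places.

θ ≈ 135.00°

A p state has l = 1.
|L|² = l(l+1)ℏ² = 2ℏ², so |L| = √2 ℏ.
L_z = m_l ℏ = −1ℏ.
cos θ = L_z/|L| = -1/√2, so θ ≈ 135.00°.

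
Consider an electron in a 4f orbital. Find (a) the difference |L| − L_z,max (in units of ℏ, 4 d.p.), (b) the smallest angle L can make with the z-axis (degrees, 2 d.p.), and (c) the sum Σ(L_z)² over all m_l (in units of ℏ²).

|L|−L_z,max ≈ 0.4641ℏ; θ_min ≈ 30.00°; Σ(L_z)² = 28 ℏ²

The 4f subshell has l = 3.
|L| − L_z,max = (2√3 − 3)ℏ ≈ 0.4641ℏ.
cos θ_min = 3/√12, so θ_min ≈ 30.00°.
Σ m_l² = 28, so Σ(L_z)² = 28 ℏ².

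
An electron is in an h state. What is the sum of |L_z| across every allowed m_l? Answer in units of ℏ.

Σ|L_z| = 30 ℏ

An h state has l = 5.
The allowed m_l values are -5, -4, -3, -2, -1, 0, 1, 2, 3, 4, 5.
Σ|m_l| = 2·5(5+1)/2 = 30.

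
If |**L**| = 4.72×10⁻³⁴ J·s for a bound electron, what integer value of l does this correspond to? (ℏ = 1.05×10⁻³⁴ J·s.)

Dividing by ℏ: |L|/ℏ ≈ 4.495.
l(l+1) ≈ 4.495² ≈ 20.21, so l = 4.

l = 4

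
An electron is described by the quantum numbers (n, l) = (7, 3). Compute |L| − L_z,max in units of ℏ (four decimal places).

|L| = 2√3 ℏ ≈ 3.4641ℏ, while L_z,max = lℏ = 3ℏ.
The difference is (2√3 − 3)ℏ ≈ 0.4641ℏ.

|L| − L_z,max ≈ 0.4641ℏ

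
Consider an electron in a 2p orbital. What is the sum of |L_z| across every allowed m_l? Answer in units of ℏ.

Σ|L_z| = 2 ℏ

2p means n = 2, l = 1.
m_l ∈ {-1, 0, 1}.
Σ|m_l| = 2(1+2+…+1) = 2.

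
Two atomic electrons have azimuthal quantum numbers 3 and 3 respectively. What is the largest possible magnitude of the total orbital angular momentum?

|L_tot|_max = √42 ℏ ≈ 6.481ℏ

The total orbital quantum number L ranges from |l₁ − l₂| to l₁ + l₂ in integer steps.
Allowed values: L = 0, 1, 2, 3, 4, 5, 6.
The largest magnitude corresponds to L = 6: |L_tot| = ℏ√(6·7) = √42 ℏ.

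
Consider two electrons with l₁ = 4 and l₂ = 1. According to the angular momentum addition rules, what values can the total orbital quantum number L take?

L = 3, 4, 5

Angular momentum addition gives L = |l₁ − l₂|, …, l₁ + l₂.
So L can be 3, 4, 5.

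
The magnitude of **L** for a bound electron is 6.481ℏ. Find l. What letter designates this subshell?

l = 6 (i orbital)

|L| = ℏ√(l(l+1)), so l(l+1) = 42.
l² + l − 42 = 0 ⇒ l = 6.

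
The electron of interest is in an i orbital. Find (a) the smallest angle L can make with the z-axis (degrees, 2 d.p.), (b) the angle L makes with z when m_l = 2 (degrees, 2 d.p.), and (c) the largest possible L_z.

For an i orbital, l = 6.
cos θ_min = 6/√42, so θ_min ≈ 22.21°.
For m_l = 2: cos θ = 2/√42, θ ≈ 72.02°.
L_z,max = lℏ = 6ℏ.

θ_min ≈ 22.21°; θ(m_l=2) ≈ 72.02°; L_z,max = 6ℏ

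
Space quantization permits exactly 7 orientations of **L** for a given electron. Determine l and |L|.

l = 3, |L| = 2√3 ℏ ≈ 3.464ℏ

7 = 2l + 1, so l = (7−1)/2 = 3.
Then |L| = √(l(l+1)) ℏ = 2√3 ℏ.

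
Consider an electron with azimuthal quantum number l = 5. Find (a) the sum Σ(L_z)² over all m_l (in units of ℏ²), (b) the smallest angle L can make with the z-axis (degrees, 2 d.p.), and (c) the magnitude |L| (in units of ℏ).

Σ(L_z)² = 110 ℏ²; θ_min ≈ 24.09°; |L| = √30 ℏ ≈ 5.477ℏ

Σ m_l² = 110, so Σ(L_z)² = 110 ℏ².
cos θ_min = 5/√30, so θ_min ≈ 24.09°.
|L| = ℏ√(5·6) = √30 ℏ ≈ 5.477ℏ.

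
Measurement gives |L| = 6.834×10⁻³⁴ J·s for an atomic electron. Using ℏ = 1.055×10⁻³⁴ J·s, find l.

l = 6

Dividing by ℏ: |L|/ℏ ≈ 6.478.
(|L|/ℏ)² = l(l+1) ≈ 41.96 ⇒ l = 6.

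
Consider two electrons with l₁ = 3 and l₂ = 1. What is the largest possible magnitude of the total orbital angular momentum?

L runs from |3 − 1| = 2 to 3 + 1 = 4.
So L can be 2, 3, 4.
The largest magnitude corresponds to L = 4: |L_tot| = ℏ√(4·5) = 2√5 ℏ.

|L_tot|_max = 2√5 ℏ ≈ 4.472ℏ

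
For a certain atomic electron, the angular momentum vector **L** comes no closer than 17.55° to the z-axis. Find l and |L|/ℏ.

l = 10, |L| = √110 ℏ ≈ 10.488ℏ

At minimum angle, m_l = l, so cos θ = l/√(l(l+1)); cos²θ = l/(l+1) = 0.9091.
Thus l = 0.9091/(1 − 0.9091) ≈ 10.
Then |L| = ℏ√(10·11) = √110 ℏ.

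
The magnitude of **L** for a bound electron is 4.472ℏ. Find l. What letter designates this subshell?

l = 4 (g orbital)

(|L|/ℏ)² = l(l+1) = 20.
l² + l − 20 = 0 ⇒ l = 4.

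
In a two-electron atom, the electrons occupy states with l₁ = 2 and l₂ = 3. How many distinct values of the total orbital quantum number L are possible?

The total orbital quantum number L ranges from |l₁ − l₂| to l₁ + l₂ in integer steps.
L ∈ {1, 2, 3, 4, 5}.
That is 5 values.

5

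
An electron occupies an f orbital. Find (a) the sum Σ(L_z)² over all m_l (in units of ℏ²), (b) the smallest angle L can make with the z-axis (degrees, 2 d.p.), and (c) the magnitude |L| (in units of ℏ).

The letter f corresponds to l = 3.
Σ m_l² = 28, so Σ(L_z)² = 28 ℏ².
cos θ_min = 3/√12, so θ_min ≈ 30.00°.
|L| = ℏ√(3·4) = 2√3 ℏ ≈ 3.464ℏ.

Σ(L_z)² = 28 ℏ²; θ_min ≈ 30.00°; |L| = 2√3 ℏ ≈ 3.464ℏ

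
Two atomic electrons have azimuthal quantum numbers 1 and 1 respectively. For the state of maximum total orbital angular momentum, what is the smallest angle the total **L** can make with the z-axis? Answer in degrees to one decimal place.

L runs from |1 − 1| = 0 to 1 + 1 = 2.
L ∈ {0, 1, 2}.
The maximum is L = 2, with |L_tot| = ℏ√(2·3) = √6 ℏ.
The minimum angle with z is arccos(2/√6) ≈ 35.3°.

θ_min ≈ 35.3°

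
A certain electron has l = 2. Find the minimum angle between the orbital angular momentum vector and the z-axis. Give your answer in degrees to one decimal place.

|L| = ℏ√(l(l+1)) = √6 ℏ.
The smallest angle corresponds to the largest L_z, i.e. m_l = l = 2, giving L_z = 2ℏ.
cos θ_min = 2/√6, so θ_min ≈ 35.3°.

θ_min ≈ 35.3°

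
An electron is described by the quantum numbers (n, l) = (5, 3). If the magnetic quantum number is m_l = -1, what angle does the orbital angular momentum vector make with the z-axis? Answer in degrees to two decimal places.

|L| = √(l(l+1)) ℏ = 2√3 ℏ.
L_z = m_l ℏ = −1ℏ.
cos θ = L_z/|L| = -1/√12, so θ ≈ 106.78°.

θ ≈ 106.78°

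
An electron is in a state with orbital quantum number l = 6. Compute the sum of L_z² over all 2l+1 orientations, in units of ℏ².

Σ(L_z)² = 182 ℏ²

m_l runs from −6 to 6, i.e. {-6, -5, -4, -3, -2, -1, 0, 1, 2, 3, 4, 5, 6}.
Summing m² from −6 to 6: Σ m_l² = 182.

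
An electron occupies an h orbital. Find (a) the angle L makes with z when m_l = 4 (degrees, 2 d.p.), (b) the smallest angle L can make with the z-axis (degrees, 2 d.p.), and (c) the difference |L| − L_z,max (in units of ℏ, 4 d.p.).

An h state has l = 5.
For m_l = 4: cos θ = 4/√30, θ ≈ 43.09°.
cos θ_min = 5/√30, so θ_min ≈ 24.09°.
|L| − L_z,max = (√30 − 5)ℏ ≈ 0.4772ℏ.

θ(m_l=4) ≈ 43.09°; θ_min ≈ 24.09°; |L|−L_z,max ≈ 0.4772ℏ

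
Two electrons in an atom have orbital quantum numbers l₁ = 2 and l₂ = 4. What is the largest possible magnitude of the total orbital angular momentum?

By the triangle rule, |l₁ − l₂| ≤ L ≤ l₁ + l₂.
Allowed values: L = 2, 3, 4, 5, 6.
The largest magnitude corresponds to L = 6: |L_tot| = ℏ√(6·7) = √42 ℏ.

|L_tot|_max = √42 ℏ ≈ 6.481ℏ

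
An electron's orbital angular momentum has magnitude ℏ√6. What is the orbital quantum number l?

|L| = ℏ√(l(l+1)), so l(l+1) = 6.
l² + l − 6 = 0 ⇒ l = 2.

l = 2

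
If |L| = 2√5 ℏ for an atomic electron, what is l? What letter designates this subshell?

(|L|/ℏ)² = l(l+1) = 20.
l² + l − 20 = 0 ⇒ l = 4.

l = 4 (g orbital)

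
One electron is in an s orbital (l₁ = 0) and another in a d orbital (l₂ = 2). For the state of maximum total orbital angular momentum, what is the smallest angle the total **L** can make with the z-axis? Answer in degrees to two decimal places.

θ_min ≈ 35.26°

By the triangle rule, |l₁ − l₂| ≤ L ≤ l₁ + l₂.
L ∈ {2}.
The maximum is L = 2, with |L_tot| = ℏ√(2·3) = √6 ℏ.
The minimum angle with z is arccos(2/√6) ≈ 35.26°.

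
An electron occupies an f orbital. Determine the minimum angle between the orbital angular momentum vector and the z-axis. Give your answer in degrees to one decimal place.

The letter f corresponds to l = 3.
|L|² = l(l+1)ℏ² = 12ℏ², so |L| = 2√3 ℏ.
The smallest angle corresponds to the largest L_z, i.e. m_l = l = 3, giving L_z = 3ℏ.
cos θ_min = 3/√12, so θ_min ≈ 30.0°.

θ_min ≈ 30.0°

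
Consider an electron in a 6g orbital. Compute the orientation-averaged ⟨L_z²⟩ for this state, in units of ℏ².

The 6g subshell has l = 4.
m_l runs from −4 to 4, i.e. {-4, -3, -2, -1, 0, 1, 2, 3, 4}.
⟨L_z²⟩ = ℏ²·(Σ m_l²)/(2l+1) = ℏ²·60/9 = 6.667ℏ².

⟨L_z²⟩ = 6.667 ℏ²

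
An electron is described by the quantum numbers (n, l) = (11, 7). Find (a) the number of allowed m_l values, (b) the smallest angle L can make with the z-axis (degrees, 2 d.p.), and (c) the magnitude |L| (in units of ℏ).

15 values; θ_min ≈ 20.70°; |L| = 2√14 ℏ ≈ 7.483ℏ

There are 2l+1 = 15 values of m_l.
cos θ_min = 7/√56, so θ_min ≈ 20.70°.
|L| = ℏ√(7·8) = 2√14 ℏ ≈ 7.483ℏ.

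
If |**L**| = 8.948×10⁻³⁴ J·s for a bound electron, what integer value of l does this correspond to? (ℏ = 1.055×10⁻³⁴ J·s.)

l = 8

In units of ℏ, |L| ≈ 8.482.
l(l+1) ≈ 8.482² ≈ 71.94, so l = 8.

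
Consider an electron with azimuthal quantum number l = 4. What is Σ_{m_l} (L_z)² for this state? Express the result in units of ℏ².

Σ(L_z)² = 60 ℏ²

The allowed m_l values are -4, -3, -2, -1, 0, 1, 2, 3, 4.
Σ m_l² = l(l+1)(2l+1)/3 = 4·5·9/3 = 60.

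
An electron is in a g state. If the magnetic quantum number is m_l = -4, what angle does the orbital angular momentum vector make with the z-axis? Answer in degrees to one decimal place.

θ ≈ 153.4°

A g state has l = 4.
|L| = ℏ√(l(l+1)) = 2√5 ℏ.
L_z = m_l ℏ = −4ℏ.
cos θ = L_z/|L| = -4/√20, so θ ≈ 153.4°.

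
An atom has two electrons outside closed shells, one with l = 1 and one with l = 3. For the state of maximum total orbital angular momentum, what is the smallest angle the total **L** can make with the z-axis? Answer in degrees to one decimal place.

θ_min ≈ 26.6°

L runs from |1 − 3| = 2 to 1 + 3 = 4.
L ∈ {2, 3, 4}.
The maximum is L = 4, with |L_tot| = ℏ√(4·5) = 2√5 ℏ.
The minimum angle with z is arccos(4/√20) ≈ 26.6°.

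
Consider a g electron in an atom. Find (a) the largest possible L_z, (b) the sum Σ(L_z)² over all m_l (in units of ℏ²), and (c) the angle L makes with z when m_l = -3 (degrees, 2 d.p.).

For a g orbital, l = 4.
L_z,max = lℏ = 4ℏ.
Σ m_l² = 60, so Σ(L_z)² = 60 ℏ².
For m_l = -3: cos θ = -3/√20, θ ≈ 132.13°.

L_z,max = 4ℏ; Σ(L_z)² = 60 ℏ²; θ(m_l=-3) ≈ 132.13°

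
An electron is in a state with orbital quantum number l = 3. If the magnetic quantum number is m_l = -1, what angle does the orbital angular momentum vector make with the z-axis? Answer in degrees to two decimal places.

θ ≈ 106.78°

|L| = ℏ√(l(l+1)) = 2√3 ℏ.
L_z = m_l ℏ = −1ℏ.
cos θ = L_z/|L| = -1/√12, so θ ≈ 106.78°.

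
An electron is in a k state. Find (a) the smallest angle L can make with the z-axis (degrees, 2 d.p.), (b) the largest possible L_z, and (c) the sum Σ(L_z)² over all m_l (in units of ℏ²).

A k state has l = 7.
cos θ_min = 7/√56, so θ_min ≈ 20.70°.
L_z,max = lℏ = 7ℏ.
Σ m_l² = 280, so Σ(L_z)² = 280 ℏ².

θ_min ≈ 20.70°; L_z,max = 7ℏ; Σ(L_z)² = 280 ℏ²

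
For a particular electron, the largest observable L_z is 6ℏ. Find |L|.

L_z,max = lℏ, so l = 6.
Then |L| = ℏ√(6·7) = √42 ℏ.

|L| = √42 ℏ ≈ 6.481ℏ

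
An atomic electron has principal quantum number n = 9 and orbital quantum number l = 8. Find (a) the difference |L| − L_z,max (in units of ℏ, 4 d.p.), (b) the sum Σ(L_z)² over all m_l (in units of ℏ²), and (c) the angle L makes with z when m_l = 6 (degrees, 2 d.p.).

|L| − L_z,max = (6√2 − 8)ℏ ≈ 0.4853ℏ.
Σ m_l² = 408, so Σ(L_z)² = 408 ℏ².
For m_l = 6: cos θ = 6/√72, θ ≈ 45.00°.

|L|−L_z,max ≈ 0.4853ℏ; Σ(L_z)² = 408 ℏ²; θ(m_l=6) ≈ 45.00°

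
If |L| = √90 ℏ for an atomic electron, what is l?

Since |L|² = l(l+1)ℏ², l(l+1) = 90.
The positive root is l = 9.

l = 9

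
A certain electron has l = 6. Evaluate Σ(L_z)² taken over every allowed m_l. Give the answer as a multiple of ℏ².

Σ(L_z)² = 182 ℏ²

m_l runs from −6 to 6, i.e. {-6, -5, -4, -3, -2, -1, 0, 1, 2, 3, 4, 5, 6}.
Σ m_l² = l(l+1)(2l+1)/3 = 6·7·13/3 = 182.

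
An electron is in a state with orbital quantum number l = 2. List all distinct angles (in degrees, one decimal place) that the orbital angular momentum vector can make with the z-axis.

|L| = √(l(l+1)) ℏ = √6 ℏ.
cos θ = m_l/√6 for each m_l ∈ {-2, -1, 0, 1, 2}.

θ ∈ {35.3°, 65.9°, 90.0°, 114.1°, 144.7°}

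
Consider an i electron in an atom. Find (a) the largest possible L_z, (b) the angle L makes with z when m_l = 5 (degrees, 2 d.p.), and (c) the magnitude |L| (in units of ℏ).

L_z,max = 6ℏ; θ(m_l=5) ≈ 39.51°; |L| = √42 ℏ ≈ 6.481ℏ

For an i orbital, l = 6.
L_z,max = lℏ = 6ℏ.
For m_l = 5: cos θ = 5/√42, θ ≈ 39.51°.
|L| = ℏ√(6·7) = √42 ℏ ≈ 6.481ℏ.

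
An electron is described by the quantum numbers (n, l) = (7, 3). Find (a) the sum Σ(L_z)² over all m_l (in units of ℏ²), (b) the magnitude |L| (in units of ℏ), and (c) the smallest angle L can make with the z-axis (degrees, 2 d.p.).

Σ(L_z)² = 28 ℏ²; |L| = 2√3 ℏ ≈ 3.464ℏ; θ_min ≈ 30.00°

Σ m_l² = 28, so Σ(L_z)² = 28 ℏ².
|L| = ℏ√(3·4) = 2√3 ℏ ≈ 3.464ℏ.
cos θ_min = 3/√12, so θ_min ≈ 30.00°.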